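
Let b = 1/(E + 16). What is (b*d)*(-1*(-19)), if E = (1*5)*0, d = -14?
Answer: -133/8 ≈ -16.625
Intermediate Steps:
E = 0 (E = 5*0 = 0)
b = 1/16 (b = 1/(0 + 16) = 1/16 ≈ 0.062500)
(b*d)*(-1*(-19)) = ((1/16)*(-14))*(-1*(-19)) = -7/8*19 = -133/8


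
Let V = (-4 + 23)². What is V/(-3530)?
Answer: -361/3530 ≈ -0.10227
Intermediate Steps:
V = 361 (V = 19² = 361)
V/(-3530) = 361/(-3530) = 361*(-1/3530) = -361/3530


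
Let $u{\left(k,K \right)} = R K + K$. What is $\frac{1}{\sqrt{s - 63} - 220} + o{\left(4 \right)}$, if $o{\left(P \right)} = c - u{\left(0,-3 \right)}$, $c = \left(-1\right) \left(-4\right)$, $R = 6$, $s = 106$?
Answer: $\frac{1208705}{48357} - \frac{\sqrt{43}}{48357} \approx 24.995$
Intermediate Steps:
$u{\left(k,K \right)} = 7 K$ ($u{\left(k,K \right)} = 6 K + K = 7 K$)
$c = 4$
$o{\left(P \right)} = 25$ ($o{\left(P \right)} = 4 - 7 \left(-3\right) = 4 - -21 = 4 + 21 = 25$)
$\frac{1}{\sqrt{s - 63} - 220} + o{\left(4 \right)} = \frac{1}{\sqrt{106 - 63} - 220} + 25 = \frac{1}{\sqrt{43} - 220} + 25 = \frac{1}{-220 + \sqrt{43}} + 25 = 25 + \frac{1}{-220 + \sqrt{43}}$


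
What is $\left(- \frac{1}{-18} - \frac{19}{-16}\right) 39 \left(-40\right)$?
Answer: $- \frac{11635}{6} \approx -1939.2$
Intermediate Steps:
$\left(- \frac{1}{-18} - \frac{19}{-16}\right) 39 \left(-40\right) = \left(\left(-1\right) \left(- \frac{1}{18}\right) - - \frac{19}{16}\right) 39 \left(-40\right) = \left(\frac{1}{18} + \frac{19}{16}\right) 39 \left(-40\right) = \frac{179}{144} \cdot 39 \left(-40\right) = \frac{2327}{48} \left(-40\right) = - \frac{11635}{6}$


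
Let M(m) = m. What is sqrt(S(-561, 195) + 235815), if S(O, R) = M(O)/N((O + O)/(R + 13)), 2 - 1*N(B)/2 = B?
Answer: sqrt(139429360947)/769 ≈ 485.57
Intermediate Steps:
N(B) = 4 - 2*B
S(O, R) = O/(4 - 4*O/(13 + R)) (S(O, R) = O/(4 - 2*(O + O)/(R + 13)) = O/(4 - 2*2*O/(13 + R)) = O/(4 - 4*O/(13 + R)))
sqrt(S(-561, 195) + 235815) = sqrt(-561*(13 + 195)/(52 - 4*(-561) + 4*195) + 235815) = sqrt(-561*208/(52 + 2244 + 780) + 235815) = sqrt(-561*208/3076 + 235815) = sqrt(-561*1/3076*208 + 235815) = sqrt(-29172/769 + 235815) = sqrt(181312563/769) = sqrt(139429360947)/769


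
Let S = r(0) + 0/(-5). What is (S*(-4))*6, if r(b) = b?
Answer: 0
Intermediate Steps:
S = 0 (S = 0 + 0/(-5) = 0 + 0*(-⅕) = 0 + 0 = 0)
(S*(-4))*6 = (0*(-4))*6 = 0*6 = 0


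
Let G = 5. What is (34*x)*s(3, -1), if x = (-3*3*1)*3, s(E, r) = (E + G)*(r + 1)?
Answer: 0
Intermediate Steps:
s(E, r) = (1 + r)*(5 + E) (s(E, r) = (E + 5)*(r + 1) = (5 + E)*(1 + r) = (1 + r)*(5 + E))
x = -27 (x = -9*1*3 = -9*3 = -27)
(34*x)*s(3, -1) = (34*(-27))*(5 + 3 + 5*(-1) + 3*(-1)) = -918*(5 + 3 - 5 - 3) = -918*0 = 0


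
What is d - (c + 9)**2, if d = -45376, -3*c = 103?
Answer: -414160/9 ≈ -46018.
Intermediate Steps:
c = -103/3 (c = -1/3*103 = -103/3 ≈ -34.333)
d - (c + 9)**2 = -45376 - (-103/3 + 9)**2 = -45376 - (-76/3)**2 = -45376 - 1*5776/9 = -45376 - 5776/9 = -414160/9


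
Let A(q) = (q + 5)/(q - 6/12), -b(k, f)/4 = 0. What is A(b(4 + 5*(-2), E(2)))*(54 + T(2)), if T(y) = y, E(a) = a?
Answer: -560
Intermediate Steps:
b(k, f) = 0 (b(k, f) = -4*0 = 0)
A(q) = (5 + q)/(-½ + q) (A(q) = (5 + q)/(q - 6*1/12) = (5 + q)/(q - ½) = (5 + q)/(-½ + q))
A(b(4 + 5*(-2), E(2)))*(54 + T(2)) = (2*(5 + 0)/(-1 + 2*0))*(54 + 2) = (2*5/(-1 + 0))*56 = (2*5/(-1))*56 = (2*(-1)*5)*56 = -10*56 = -560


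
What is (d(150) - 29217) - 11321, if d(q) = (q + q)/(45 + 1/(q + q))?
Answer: -547213538/13501 ≈ -40531.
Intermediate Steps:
d(q) = 2*q/(45 + 1/(2*q)) (d(q) = (2*q)/(45 + 1/(2*q)) = 2*q/(45 + 1/(2*q)))
(d(150) - 29217) - 11321 = (4*150²/(1 + 90*150) - 29217) - 11321 = (4*22500/(1 + 13500) - 29217) - 11321 = (4*22500/13501 - 29217) - 11321 = (4*22500*(1/13501) - 29217) - 11321 = (90000/13501 - 29217) - 11321 = -394368717/13501 - 11321 = -547213538/13501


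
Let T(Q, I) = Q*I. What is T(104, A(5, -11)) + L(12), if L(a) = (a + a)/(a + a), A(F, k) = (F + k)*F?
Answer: -3119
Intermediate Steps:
A(F, k) = F*(F + k)
L(a) = 1 (L(a) = (2*a)/((2*a)) = (2*a)*(1/(2*a)) = 1)
T(Q, I) = I*Q
T(104, A(5, -11)) + L(12) = (5*(5 - 11))*104 + 1 = (5*(-6))*104 + 1 = -30*104 + 1 = -3120 + 1 = -3119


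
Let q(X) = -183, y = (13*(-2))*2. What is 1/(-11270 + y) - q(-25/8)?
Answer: 2071925/11322 ≈ 183.00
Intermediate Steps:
y = -52 (y = -26*2 = -52)
1/(-11270 + y) - q(-25/8) = 1/(-11270 - 52) - 1*(-183) = 1/(-11322) + 183 = -1/11322 + 183 = 2071925/11322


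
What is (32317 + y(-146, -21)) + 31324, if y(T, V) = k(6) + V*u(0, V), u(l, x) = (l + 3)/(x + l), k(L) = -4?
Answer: 63640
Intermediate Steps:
u(l, x) = (3 + l)/(l + x)
y(T, V) = -1 (y(T, V) = -4 + V*((3 + 0)/(0 + V)) = -4 + V*(3/V) = -4 + 3 = -1)
(32317 + y(-146, -21)) + 31324 = (32317 - 1) + 31324 = 32316 + 31324 = 63640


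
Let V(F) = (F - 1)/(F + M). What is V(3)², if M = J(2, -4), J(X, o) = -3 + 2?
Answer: 1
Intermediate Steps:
J(X, o) = -1
M = -1
V(F) = 1 (V(F) = (F - 1)/(F - 1) = (-1 + F)/(-1 + F) = 1)
V(3)² = 1² = 1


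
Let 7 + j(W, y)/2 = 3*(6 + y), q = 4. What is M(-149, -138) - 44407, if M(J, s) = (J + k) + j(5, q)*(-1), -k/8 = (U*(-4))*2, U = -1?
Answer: -44666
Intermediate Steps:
j(W, y) = 22 + 6*y (j(W, y) = -14 + 2*(3*(6 + y)) = -14 + 2*(18 + 3*y) = -14 + (36 + 6*y) = 22 + 6*y)
k = -64 (k = -8*(-1*(-4))*2 = -32*2 = -8*8 = -64)
M(J, s) = -110 + J (M(J, s) = (J - 64) + (22 + 6*4)*(-1) = (-64 + J) + (22 + 24)*(-1) = (-64 + J) + 46*(-1) = (-64 + J) - 46 = -110 + J)
M(-149, -138) - 44407 = (-110 - 149) - 44407 = -259 - 44407 = -44666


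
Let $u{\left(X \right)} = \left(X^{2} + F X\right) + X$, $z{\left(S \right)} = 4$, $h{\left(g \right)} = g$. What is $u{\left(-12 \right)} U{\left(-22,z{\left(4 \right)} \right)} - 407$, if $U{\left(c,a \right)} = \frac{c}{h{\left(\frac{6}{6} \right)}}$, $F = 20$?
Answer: $1969$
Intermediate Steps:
$U{\left(c,a \right)} = c$ ($U{\left(c,a \right)} = \frac{c}{6 \cdot \frac{1}{6}} = \frac{c}{1} = c 1 = c$)
$u{\left(X \right)} = X^{2} + 21 X$ ($u{\left(X \right)} = \left(X^{2} + 20 X\right) + X = X^{2} + 21 X$)
$u{\left(-12 \right)} U{\left(-22,z{\left(4 \right)} \right)} - 407 = - 12 \left(21 - 12\right) \left(-22\right) - 407 = \left(-12\right) 9 \left(-22\right) - 407 = \left(-108\right) \left(-22\right) - 407 = 2376 - 407 = 1969$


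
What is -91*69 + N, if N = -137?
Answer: -6416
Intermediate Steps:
-91*69 + N = -91*69 - 137 = -6279 - 137 = -6416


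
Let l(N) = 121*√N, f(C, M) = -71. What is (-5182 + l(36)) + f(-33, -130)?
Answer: -4527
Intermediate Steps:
(-5182 + l(36)) + f(-33, -130) = (-5182 + 121*√36) - 71 = (-5182 + 121*6) - 71 = (-5182 + 726) - 71 = -4456 - 71 = -4527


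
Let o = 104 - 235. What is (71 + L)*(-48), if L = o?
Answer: 2880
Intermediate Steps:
o = -131
L = -131
(71 + L)*(-48) = (71 - 131)*(-48) = -60*(-48) = 2880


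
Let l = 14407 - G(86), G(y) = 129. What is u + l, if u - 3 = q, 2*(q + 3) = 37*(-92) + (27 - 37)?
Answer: 12571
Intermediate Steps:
q = -1710 (q = -3 + (37*(-92) + (27 - 37))/2 = -3 + (-3404 - 10)/2 = -3 + (½)*(-3414) = -3 - 1707 = -1710)
u = -1707 (u = 3 - 1710 = -1707)
l = 14278 (l = 14407 - 1*129 = 14407 - 129 = 14278)
u + l = -1707 + 14278 = 12571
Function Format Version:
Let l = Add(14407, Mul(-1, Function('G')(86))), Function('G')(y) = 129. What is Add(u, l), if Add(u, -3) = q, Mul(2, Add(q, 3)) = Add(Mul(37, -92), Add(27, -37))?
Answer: 12571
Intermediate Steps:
q = -1710 (q = Add(-3, Mul(Rational(1, 2), Add(Mul(37, -92), Add(27, -37)))) = Add(-3, Mul(Rational(1, 2), Add(-3404, -10))) = Add(-3, Mul(Rational(1, 2), -3414)) = Add(-3, -1707) = -1710)
u = -1707 (u = Add(3, -1710) = -1707)
l = 14278 (l = Add(14407, Mul(-1, 129)) = Add(14407, -129) = 14278)
Add(u, l) = Add(-1707, 14278) = 12571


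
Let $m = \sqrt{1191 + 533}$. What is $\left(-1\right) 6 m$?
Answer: $- 12 \sqrt{431} \approx -249.13$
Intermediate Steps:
$m = 2 \sqrt{431}$ ($m = \sqrt{1724} = 2 \sqrt{431} \approx 41.521$)
$\left(-1\right) 6 m = \left(-1\right) 6 \cdot 2 \sqrt{431} = - 6 \cdot 2 \sqrt{431} = - 12 \sqrt{431}$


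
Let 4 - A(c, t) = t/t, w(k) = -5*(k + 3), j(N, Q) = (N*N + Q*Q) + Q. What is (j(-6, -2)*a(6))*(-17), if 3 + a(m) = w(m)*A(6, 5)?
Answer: 89148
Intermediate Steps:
j(N, Q) = Q + N**2 + Q**2 (j(N, Q) = (N**2 + Q**2) + Q = Q + N**2 + Q**2)
w(k) = -15 - 5*k (w(k) = -5*(3 + k) = -15 - 5*k)
A(c, t) = 3 (A(c, t) = 4 - t/t = 4 - 1*1 = 4 - 1 = 3)
a(m) = -48 - 15*m (a(m) = -3 + (-15 - 5*m)*3 = -3 + (-45 - 15*m) = -48 - 15*m)
(j(-6, -2)*a(6))*(-17) = ((-2 + (-6)**2 + (-2)**2)*(-48 - 15*6))*(-17) = ((-2 + 36 + 4)*(-48 - 90))*(-17) = (38*(-138))*(-17) = -5244*(-17) = 89148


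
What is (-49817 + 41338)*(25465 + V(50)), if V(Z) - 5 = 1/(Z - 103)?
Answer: -11445878411/53 ≈ -2.1596e+8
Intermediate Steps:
V(Z) = 5 + 1/(-103 + Z) (V(Z) = 5 + 1/(Z - 103) = 5 + 1/(-103 + Z))
(-49817 + 41338)*(25465 + V(50)) = (-49817 + 41338)*(25465 + (-514 + 5*50)/(-103 + 50)) = -8479*(25465 + (-514 + 250)/(-53)) = -8479*(25465 - 1/53*(-264)) = -8479*(25465 + 264/53) = -8479*1349909/53 = -11445878411/53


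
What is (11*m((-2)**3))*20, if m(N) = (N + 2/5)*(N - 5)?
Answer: 21736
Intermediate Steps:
m(N) = (-5 + N)*(2/5 + N) (m(N) = (N + 2*(1/5))*(-5 + N) = (N + 2/5)*(-5 + N) = (2/5 + N)*(-5 + N) = (-5 + N)*(2/5 + N))
(11*m((-2)**3))*20 = (11*(-2 + ((-2)**3)**2 - 23/5*(-2)**3))*20 = (11*(-2 + (-8)**2 - 23/5*(-8)))*20 = (11*(-2 + 64 + 184/5))*20 = (11*(494/5))*20 = (5434/5)*20 = 21736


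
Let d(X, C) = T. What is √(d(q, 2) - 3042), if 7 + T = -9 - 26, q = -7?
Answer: 2*I*√771 ≈ 55.534*I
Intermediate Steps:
T = -42 (T = -7 + (-9 - 26) = -7 - 35 = -42)
d(X, C) = -42
√(d(q, 2) - 3042) = √(-42 - 3042) = √(-3084) = 2*I*√771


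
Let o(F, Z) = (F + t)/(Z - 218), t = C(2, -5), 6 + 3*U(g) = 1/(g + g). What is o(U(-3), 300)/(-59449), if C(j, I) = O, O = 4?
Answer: -35/87746724 ≈ -3.9888e-7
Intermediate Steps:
C(j, I) = 4
U(g) = -2 + 1/(6*g) (U(g) = -2 + 1/(3*(g + g)) = -2 + 1/(3*((2*g))) = -2 + (1/(2*g))/3 = -2 + 1/(6*g))
t = 4
o(F, Z) = (4 + F)/(-218 + Z) (o(F, Z) = (F + 4)/(Z - 218) = (4 + F)/(-218 + Z))
o(U(-3), 300)/(-59449) = ((4 + (-2 + (1/6)/(-3)))/(-218 + 300))/(-59449) = ((4 + (-2 + (1/6)*(-1/3)))/82)*(-1/59449) = ((4 + (-2 - 1/18))/82)*(-1/59449) = ((4 - 37/18)/82)*(-1/59449) = ((1/82)*(35/18))*(-1/59449) = (35/1476)*(-1/59449) = -35/87746724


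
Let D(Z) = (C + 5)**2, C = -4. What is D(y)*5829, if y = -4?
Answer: 5829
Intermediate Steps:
D(Z) = 1 (D(Z) = (-4 + 5)**2 = 1**2 = 1)
D(y)*5829 = 1*5829 = 5829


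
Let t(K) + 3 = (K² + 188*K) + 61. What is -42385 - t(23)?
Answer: -47296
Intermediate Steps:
t(K) = 58 + K² + 188*K (t(K) = -3 + ((K² + 188*K) + 61) = -3 + (61 + K² + 188*K) = 58 + K² + 188*K)
-42385 - t(23) = -42385 - (58 + 23² + 188*23) = -42385 - (58 + 529 + 4324) = -42385 - 1*4911 = -42385 - 4911 = -47296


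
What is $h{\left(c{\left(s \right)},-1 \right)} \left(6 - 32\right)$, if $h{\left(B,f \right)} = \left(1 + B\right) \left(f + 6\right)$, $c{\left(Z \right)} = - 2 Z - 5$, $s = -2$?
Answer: $0$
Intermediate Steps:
$c{\left(Z \right)} = -5 - 2 Z$
$h{\left(B,f \right)} = \left(1 + B\right) \left(6 + f\right)$
$h{\left(c{\left(s \right)},-1 \right)} \left(6 - 32\right) = \left(6 - 1 + 6 \left(-5 - -4\right) + \left(-5 - -4\right) \left(-1\right)\right) \left(6 - 32\right) = \left(6 - 1 + 6 \left(-5 + 4\right) + \left(-5 + 4\right) \left(-1\right)\right) \left(-26\right) = \left(6 - 1 + 6 \left(-1\right) - -1\right) \left(-26\right) = \left(6 - 1 - 6 + 1\right) \left(-26\right) = 0 \left(-26\right) = 0$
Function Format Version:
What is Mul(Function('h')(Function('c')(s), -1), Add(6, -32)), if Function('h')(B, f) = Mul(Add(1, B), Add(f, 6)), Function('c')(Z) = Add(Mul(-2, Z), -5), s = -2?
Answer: 0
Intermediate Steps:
Function('c')(Z) = Add(-5, Mul(-2, Z))
Function('h')(B, f) = Mul(Add(1, B), Add(6, f))
Mul(Function('h')(Function('c')(s), -1), Add(6, -32)) = Mul(Add(6, -1, Mul(6, Add(-5, Mul(-2, -2))), Mul(Add(-5, Mul(-2, -2)), -1)), Add(6, -32)) = Mul(Add(6, -1, Mul(6, Add(-5, 4)), Mul(Add(-5, 4), -1)), -26) = Mul(Add(6, -1, Mul(6, -1), Mul(-1, -1)), -26) = Mul(Add(6, -1, -6, 1), -26) = Mul(0, -26) = 0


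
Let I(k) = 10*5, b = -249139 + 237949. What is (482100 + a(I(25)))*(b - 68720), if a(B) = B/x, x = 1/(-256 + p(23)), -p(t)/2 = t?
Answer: -37317970000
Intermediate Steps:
p(t) = -2*t
b = -11190
I(k) = 50
x = -1/302 (x = 1/(-256 - 2*23) = 1/(-256 - 46) = 1/(-302) = -1/302 ≈ -0.0033113)
a(B) = -302*B (a(B) = B/(-1/302) = B*(-302) = -302*B)
(482100 + a(I(25)))*(b - 68720) = (482100 - 302*50)*(-11190 - 68720) = (482100 - 15100)*(-79910) = 467000*(-79910) = -37317970000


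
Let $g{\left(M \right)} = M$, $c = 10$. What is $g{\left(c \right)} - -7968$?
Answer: $7978$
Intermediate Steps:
$g{\left(c \right)} - -7968 = 10 - -7968 = 10 + 7968 = 7978$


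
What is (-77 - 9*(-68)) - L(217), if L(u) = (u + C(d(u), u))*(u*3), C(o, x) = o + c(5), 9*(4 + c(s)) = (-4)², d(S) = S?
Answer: -841657/3 ≈ -2.8055e+5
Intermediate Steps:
c(s) = -20/9 (c(s) = -4 + (⅑)*(-4)² = -4 + (⅑)*16 = -4 + 16/9 = -20/9)
C(o, x) = -20/9 + o (C(o, x) = o - 20/9 = -20/9 + o)
L(u) = 3*u*(-20/9 + 2*u) (L(u) = (u + (-20/9 + u))*(u*3) = (-20/9 + 2*u)*(3*u) = 3*u*(-20/9 + 2*u))
(-77 - 9*(-68)) - L(217) = (-77 - 9*(-68)) - 2*217*(-10 + 9*217)/3 = (-77 + 612) - 2*217*(-10 + 1953)/3 = 535 - 2*217*1943/3 = 535 - 1*843262/3 = 535 - 843262/3 = -841657/3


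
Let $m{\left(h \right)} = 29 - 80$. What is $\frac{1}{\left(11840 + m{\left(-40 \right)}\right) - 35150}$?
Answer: $- \frac{1}{23361} \approx -4.2806 \cdot 10^{-5}$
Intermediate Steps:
$m{\left(h \right)} = -51$ ($m{\left(h \right)} = 29 - 80 = -51$)
$\frac{1}{\left(11840 + m{\left(-40 \right)}\right) - 35150} = \frac{1}{\left(11840 - 51\right) - 35150} = \frac{1}{11789 + \left(-37908 + 2758\right)} = \frac{1}{11789 - 35150} = \frac{1}{-23361} = - \frac{1}{23361}$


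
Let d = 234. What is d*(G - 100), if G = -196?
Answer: -69264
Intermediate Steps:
d*(G - 100) = 234*(-196 - 100) = 234*(-296) = -69264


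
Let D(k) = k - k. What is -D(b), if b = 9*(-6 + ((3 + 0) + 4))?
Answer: 0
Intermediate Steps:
b = 9 (b = 9*(-6 + (3 + 4)) = 9*(-6 + 7) = 9*1 = 9)
D(k) = 0
-D(b) = -1*0 = 0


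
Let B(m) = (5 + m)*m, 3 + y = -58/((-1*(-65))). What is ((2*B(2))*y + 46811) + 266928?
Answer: 20385951/65 ≈ 3.1363e+5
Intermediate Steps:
y = -253/65 (y = -3 - 58/((-1*(-65))) = -3 - 58/65 = -253/65 ≈ -3.8923)
B(m) = m*(5 + m)
((2*B(2))*y + 46811) + 266928 = ((2*(2*(5 + 2)))*(-253/65) + 46811) + 266928 = ((2*(2*7))*(-253/65) + 46811) + 266928 = ((2*14)*(-253/65) + 46811) + 266928 = (28*(-253/65) + 46811) + 266928 = (-7084/65 + 46811) + 266928 = 3035631/65 + 266928 = 20385951/65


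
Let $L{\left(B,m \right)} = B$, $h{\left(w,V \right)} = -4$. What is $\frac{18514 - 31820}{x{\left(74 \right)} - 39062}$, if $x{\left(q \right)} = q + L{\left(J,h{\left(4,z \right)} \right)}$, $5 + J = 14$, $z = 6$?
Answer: $\frac{13306}{38979} \approx 0.34136$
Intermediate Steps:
$J = 9$ ($J = -5 + 14 = 9$)
$x{\left(q \right)} = 9 + q$ ($x{\left(q \right)} = q + 9 = 9 + q$)
$\frac{18514 - 31820}{x{\left(74 \right)} - 39062} = \frac{18514 - 31820}{\left(9 + 74\right) - 39062} = - \frac{13306}{83 - 39062} = - \frac{13306}{-38979} = \left(-13306\right) \left(- \frac{1}{38979}\right) = \frac{13306}{38979}$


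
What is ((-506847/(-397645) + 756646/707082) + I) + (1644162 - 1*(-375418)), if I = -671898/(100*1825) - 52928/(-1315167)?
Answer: 757176901347351323532062357/374918244136236263750 ≈ 2.0196e+6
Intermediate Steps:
I = -436999358483/120008988750 (I = -671898/182500 - 52928*(-1/1315167) = -671898*1/182500 + 52928/1315167 = -335949/91250 + 52928/1315167 = -436999358483/120008988750 ≈ -3.6414)
((-506847/(-397645) + 756646/707082) + I) + (1644162 - 1*(-375418)) = ((-506847/(-397645) + 756646/707082) - 436999358483/120008988750) + (1644162 - 1*(-375418)) = ((-506847*(-1/397645) + 756646*(1/707082)) - 436999358483/120008988750) + (1644162 + 375418) = ((506847/397645 + 378323/353541) - 436999358483/120008988750) + 2019580 = (329629444562/140583810945 - 436999358483/120008988750) + 2019580 = -486145308710012162643/374918244136236263750 + 2019580 = 757176901347351323532062357/374918244136236263750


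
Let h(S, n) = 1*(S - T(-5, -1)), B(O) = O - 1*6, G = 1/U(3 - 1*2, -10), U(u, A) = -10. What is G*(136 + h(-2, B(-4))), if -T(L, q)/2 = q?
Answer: -66/5 ≈ -13.200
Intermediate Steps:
T(L, q) = -2*q
G = -⅒ (G = 1/(-10) = -⅒ ≈ -0.10000)
B(O) = -6 + O (B(O) = O - 6 = -6 + O)
h(S, n) = -2 + S (h(S, n) = 1*(S - (-2)*(-1)) = 1*(S - 1*2) = 1*(S - 2) = 1*(-2 + S) = -2 + S)
G*(136 + h(-2, B(-4))) = -(136 + (-2 - 2))/10 = -(136 - 4)/10 = -⅒*132 = -66/5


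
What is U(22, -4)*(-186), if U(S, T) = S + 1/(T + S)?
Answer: -12307/3 ≈ -4102.3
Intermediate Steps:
U(S, T) = S + 1/(S + T)
U(22, -4)*(-186) = ((1 + 22² + 22*(-4))/(22 - 4))*(-186) = ((1 + 484 - 88)/18)*(-186) = ((1/18)*397)*(-186) = (397/18)*(-186) = -12307/3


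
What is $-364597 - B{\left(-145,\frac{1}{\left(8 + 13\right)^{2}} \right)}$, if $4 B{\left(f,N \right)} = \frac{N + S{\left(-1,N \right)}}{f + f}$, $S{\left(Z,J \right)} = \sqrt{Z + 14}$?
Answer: $- \frac{186513241319}{511560} + \frac{\sqrt{13}}{1160} \approx -3.646 \cdot 10^{5}$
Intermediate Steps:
$S{\left(Z,J \right)} = \sqrt{14 + Z}$
$B{\left(f,N \right)} = \frac{N + \sqrt{13}}{8 f}$ ($B{\left(f,N \right)} = \frac{\left(N + \sqrt{14 - 1}\right) \frac{1}{f + f}}{4} = \frac{\left(N + \sqrt{13}\right) \frac{1}{2 f}}{4} = \frac{\frac{1}{2} \frac{1}{f} \left(N + \sqrt{13}\right)}{4} = \frac{N + \sqrt{13}}{8 f}$)
$-364597 - B{\left(-145,\frac{1}{\left(8 + 13\right)^{2}} \right)} = -364597 - \frac{\frac{1}{\left(8 + 13\right)^{2}} + \sqrt{13}}{8 \left(-145\right)} = -364597 - \frac{1}{8} \left(- \frac{1}{145}\right) \left(\frac{1}{21^{2}} + \sqrt{13}\right) = -364597 - \frac{1}{8} \left(- \frac{1}{145}\right) \left(\frac{1}{441} + \sqrt{13}\right) = -364597 - \left(- \frac{1}{511560} - \frac{\sqrt{13}}{1160}\right) = -364597 + \left(\frac{1}{511560} + \frac{\sqrt{13}}{1160}\right) = - \frac{186513241319}{511560} + \frac{\sqrt{13}}{1160}$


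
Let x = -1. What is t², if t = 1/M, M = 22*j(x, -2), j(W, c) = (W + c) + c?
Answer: 1/12100 ≈ 8.2645e-5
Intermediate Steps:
j(W, c) = W + 2*c
M = -110 (M = 22*(-1 + 2*(-2)) = 22*(-1 - 4) = 22*(-5) = -110)
t = -1/110 (t = 1/(-110) = -1/110 ≈ -0.0090909)
t² = (-1/110)² = 1/12100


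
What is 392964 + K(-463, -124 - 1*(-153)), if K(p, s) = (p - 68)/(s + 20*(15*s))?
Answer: 3430182225/8729 ≈ 3.9296e+5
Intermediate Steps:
K(p, s) = (-68 + p)/(301*s) (K(p, s) = (-68 + p)/(s + 300*s) = (-68 + p)/((301*s)) = (-68 + p)*(1/(301*s)) = (-68 + p)/(301*s))
392964 + K(-463, -124 - 1*(-153)) = 392964 + (-68 - 463)/(301*(-124 - 1*(-153))) = 392964 + (1/301)*(-531)/(-124 + 153) = 392964 + (1/301)*(-531)/29 = 392964 + (1/301)*(1/29)*(-531) = 392964 - 531/8729 = 3430182225/8729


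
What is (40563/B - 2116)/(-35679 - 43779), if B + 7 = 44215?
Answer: 3463095/130099232 ≈ 0.026619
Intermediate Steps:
B = 44208 (B = -7 + 44215 = 44208)
(40563/B - 2116)/(-35679 - 43779) = (40563/44208 - 2116)/(-35679 - 43779) = (40563*(1/44208) - 2116)/(-79458) = (4507/4912 - 2116)*(-1/79458) = -10389285/4912*(-1/79458) = 3463095/130099232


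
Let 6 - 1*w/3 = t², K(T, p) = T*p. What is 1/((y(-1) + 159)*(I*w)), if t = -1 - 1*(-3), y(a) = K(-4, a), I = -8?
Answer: -1/7824 ≈ -0.00012781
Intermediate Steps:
y(a) = -4*a
t = 2 (t = -1 + 3 = 2)
w = 6 (w = 18 - 3*2² = 18 - 3*4 = 18 - 12 = 6)
1/((y(-1) + 159)*(I*w)) = 1/((-4*(-1) + 159)*(-8*6)) = 1/((4 + 159)*(-48)) = 1/(163*(-48)) = 1/(-7824) = -1/7824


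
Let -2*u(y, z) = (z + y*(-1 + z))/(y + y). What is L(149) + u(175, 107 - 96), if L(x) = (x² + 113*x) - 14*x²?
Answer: -190244961/700 ≈ -2.7178e+5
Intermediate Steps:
u(y, z) = -(z + y*(-1 + z))/(4*y) (u(y, z) = -(z + y*(-1 + z))/(2*(y + y)) = -(z + y*(-1 + z))/(2*(2*y)) = -(z + y*(-1 + z))*1/(2*y)/2 = -(z + y*(-1 + z))/(4*y))
L(x) = -13*x² + 113*x
L(149) + u(175, 107 - 96) = 149*(113 - 13*149) + (¼)*(175 - (107 - 96) - 1*175*(107 - 96))/175 = 149*(113 - 1937) + (¼)*(1/175)*(175 - 1*11 - 1*175*11) = 149*(-1824) + (¼)*(1/175)*(175 - 11 - 1925) = -271776 + (¼)*(1/175)*(-1761) = -271776 - 1761/700 = -190244961/700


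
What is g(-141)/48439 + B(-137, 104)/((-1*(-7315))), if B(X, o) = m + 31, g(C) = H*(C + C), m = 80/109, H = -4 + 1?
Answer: 842095911/38622110065 ≈ 0.021803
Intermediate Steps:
H = -3
m = 80/109 (m = 80*(1/109) = 80/109 ≈ 0.73394)
g(C) = -6*C (g(C) = -3*(C + C) = -6*C)
B(X, o) = 3459/109 (B(X, o) = 80/109 + 31 = 3459/109)
g(-141)/48439 + B(-137, 104)/((-1*(-7315))) = -6*(-141)/48439 + 3459/(109*((-1*(-7315)))) = 846*(1/48439) + (3459/109)/7315 = 846/48439 + (3459/109)*(1/7315) = 846/48439 + 3459/797335 = 842095911/38622110065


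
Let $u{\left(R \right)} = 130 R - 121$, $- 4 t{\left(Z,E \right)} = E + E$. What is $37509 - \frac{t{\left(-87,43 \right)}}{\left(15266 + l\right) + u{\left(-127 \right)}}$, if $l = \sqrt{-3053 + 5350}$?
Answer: $\frac{139603038009}{3721856} - \frac{43 \sqrt{2297}}{3721856} \approx 37509.0$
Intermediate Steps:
$t{\left(Z,E \right)} = - \frac{E}{2}$ ($t{\left(Z,E \right)} = - \frac{E + E}{4} = - \frac{2 E}{4} = - \frac{E}{2}$)
$u{\left(R \right)} = -121 + 130 R$
$l = \sqrt{2297} \approx 47.927$
$37509 - \frac{t{\left(-87,43 \right)}}{\left(15266 + l\right) + u{\left(-127 \right)}} = 37509 - \frac{\left(- \frac{1}{2}\right) 43}{\left(15266 + \sqrt{2297}\right) + \left(-121 + 130 \left(-127\right)\right)} = 37509 - - \frac{43}{2 \left(\left(15266 + \sqrt{2297}\right) - 16631\right)} = 37509 - - \frac{43}{2 \left(-1365 + \sqrt{2297}\right)} = 37509 + \frac{43}{2 \left(-1365 + \sqrt{2297}\right)}$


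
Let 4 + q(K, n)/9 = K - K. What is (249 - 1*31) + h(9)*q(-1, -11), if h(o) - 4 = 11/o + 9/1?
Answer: -294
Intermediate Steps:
q(K, n) = -36 (q(K, n) = -36 + 9*(K - K) = -36 + 9*0 = -36 + 0 = -36)
h(o) = 13 + 11/o (h(o) = 4 + (11/o + 9/1) = 4 + (11/o + 9*1) = 4 + (11/o + 9) = 4 + (9 + 11/o) = 13 + 11/o)
(249 - 1*31) + h(9)*q(-1, -11) = (249 - 1*31) + (13 + 11/9)*(-36) = (249 - 31) + (13 + 11*(⅑))*(-36) = 218 + (13 + 11/9)*(-36) = 218 + (128/9)*(-36) = 218 - 512 = -294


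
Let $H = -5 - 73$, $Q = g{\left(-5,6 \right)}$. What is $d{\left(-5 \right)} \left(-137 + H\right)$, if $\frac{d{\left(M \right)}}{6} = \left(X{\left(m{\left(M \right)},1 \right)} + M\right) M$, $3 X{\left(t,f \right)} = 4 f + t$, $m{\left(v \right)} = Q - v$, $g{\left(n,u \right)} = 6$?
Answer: $0$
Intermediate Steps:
$Q = 6$
$m{\left(v \right)} = 6 - v$
$X{\left(t,f \right)} = \frac{t}{3} + \frac{4 f}{3}$ ($X{\left(t,f \right)} = \frac{4 f + t}{3} = \frac{t + 4 f}{3} = \frac{t}{3} + \frac{4 f}{3}$)
$H = -78$ ($H = -5 - 73 = -78$)
$d{\left(M \right)} = 6 M \left(\frac{10}{3} + \frac{2 M}{3}\right)$ ($d{\left(M \right)} = 6 \left(\left(\frac{6 - M}{3} + \frac{4}{3} \cdot 1\right) + M\right) M = 6 \left(\left(\left(2 - \frac{M}{3}\right) + \frac{4}{3}\right) + M\right) M = 6 \left(\left(\frac{10}{3} - \frac{M}{3}\right) + M\right) M = 6 \left(\frac{10}{3} + \frac{2 M}{3}\right) M = 6 M \left(\frac{10}{3} + \frac{2 M}{3}\right)$)
$d{\left(-5 \right)} \left(-137 + H\right) = 4 \left(-5\right) \left(5 - 5\right) \left(-137 - 78\right) = 4 \left(-5\right) 0 \left(-215\right) = 0 \left(-215\right) = 0$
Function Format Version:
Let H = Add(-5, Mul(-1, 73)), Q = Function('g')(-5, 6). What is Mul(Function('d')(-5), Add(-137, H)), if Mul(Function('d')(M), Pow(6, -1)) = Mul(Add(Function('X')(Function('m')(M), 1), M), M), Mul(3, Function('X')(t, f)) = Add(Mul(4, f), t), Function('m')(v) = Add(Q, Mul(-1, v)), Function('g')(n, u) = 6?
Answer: 0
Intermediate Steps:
Q = 6
Function('m')(v) = Add(6, Mul(-1, v))
Function('X')(t, f) = Add(Mul(Rational(1, 3), t), Mul(Rational(4, 3), f)) (Function('X')(t, f) = Mul(Rational(1, 3), Add(Mul(4, f), t)) = Mul(Rational(1, 3), Add(t, Mul(4, f))) = Add(Mul(Rational(1, 3), t), Mul(Rational(4, 3), f)))
H = -78 (H = Add(-5, -73) = -78)
Function('d')(M) = Mul(6, M, Add(Rational(10, 3), Mul(Rational(2, 3), M))) (Function('d')(M) = Mul(6, Mul(Add(Add(Mul(Rational(1, 3), Add(6, Mul(-1, M))), Mul(Rational(4, 3), 1)), M), M)) = Mul(6, Mul(Add(Add(Add(2, Mul(Rational(-1, 3), M)), Rational(4, 3)), M), M)) = Mul(6, Mul(Add(Add(Rational(10, 3), Mul(Rational(-1, 3), M)), M), M)) = Mul(6, Mul(Add(Rational(10, 3), Mul(Rational(2, 3), M)), M)) = Mul(6, Mul(M, Add(Rational(10, 3), Mul(Rational(2, 3), M)))) = Mul(6, M, Add(Rational(10, 3), Mul(Rational(2, 3), M))))
Mul(Function('d')(-5), Add(-137, H)) = Mul(Mul(4, -5, Add(5, -5)), Add(-137, -78)) = Mul(Mul(4, -5, 0), -215) = Mul(0, -215) = 0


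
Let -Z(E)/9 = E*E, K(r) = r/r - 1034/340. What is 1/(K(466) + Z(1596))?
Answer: -170/3897240827 ≈ -4.3621e-8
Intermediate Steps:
K(r) = -347/170 (K(r) = 1 - 1034*1/340 = 1 - 517/170 = -347/170)
Z(E) = -9*E**2 (Z(E) = -9*E*E = -9*E**2)
1/(K(466) + Z(1596)) = 1/(-347/170 - 9*1596**2) = 1/(-347/170 - 9*2547216) = 1/(-347/170 - 22924944) = 1/(-3897240827/170) = -170/3897240827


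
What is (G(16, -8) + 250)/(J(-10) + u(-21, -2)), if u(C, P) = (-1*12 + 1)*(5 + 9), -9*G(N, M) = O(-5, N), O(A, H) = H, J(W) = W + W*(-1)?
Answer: -1117/693 ≈ -1.6118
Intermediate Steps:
J(W) = 0 (J(W) = W - W = 0)
G(N, M) = -N/9
u(C, P) = -154 (u(C, P) = (-12 + 1)*14 = -11*14 = -154)
(G(16, -8) + 250)/(J(-10) + u(-21, -2)) = (-⅑*16 + 250)/(0 - 154) = (-16/9 + 250)/(-154) = (2234/9)*(-1/154) = -1117/693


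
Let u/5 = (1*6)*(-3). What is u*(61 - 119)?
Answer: 5220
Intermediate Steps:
u = -90 (u = 5*((1*6)*(-3)) = 5*(6*(-3)) = 5*(-18) = -90)
u*(61 - 119) = -90*(61 - 119) = -90*(-58) = 5220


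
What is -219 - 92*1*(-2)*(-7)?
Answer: -1507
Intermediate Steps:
-219 - 92*1*(-2)*(-7) = -219 - (-184)*(-7) = -219 - 92*14 = -219 - 1288 = -1507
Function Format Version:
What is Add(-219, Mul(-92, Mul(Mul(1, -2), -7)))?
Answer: -1507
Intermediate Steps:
Add(-219, Mul(-92, Mul(Mul(1, -2), -7))) = Add(-219, Mul(-92, Mul(-2, -7))) = Add(-219, Mul(-92, 14)) = Add(-219, -1288) = -1507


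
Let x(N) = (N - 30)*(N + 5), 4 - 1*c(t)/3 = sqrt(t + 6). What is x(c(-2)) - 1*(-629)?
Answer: 365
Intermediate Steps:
c(t) = 12 - 3*sqrt(6 + t) (c(t) = 12 - 3*sqrt(t + 6) = 12 - 3*sqrt(6 + t))
x(N) = (-30 + N)*(5 + N)
x(c(-2)) - 1*(-629) = (-150 + (12 - 3*sqrt(6 - 2))**2 - 25*(12 - 3*sqrt(6 - 2))) - 1*(-629) = (-150 + (12 - 3*sqrt(4))**2 - 25*(12 - 3*sqrt(4))) + 629 = (-150 + (12 - 3*2)**2 - 25*(12 - 3*2)) + 629 = (-150 + (12 - 6)**2 - 25*(12 - 6)) + 629 = (-150 + 6**2 - 25*6) + 629 = (-150 + 36 - 150) + 629 = -264 + 629 = 365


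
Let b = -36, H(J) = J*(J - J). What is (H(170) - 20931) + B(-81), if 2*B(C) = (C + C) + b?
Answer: -21030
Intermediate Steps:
H(J) = 0 (H(J) = J*0 = 0)
B(C) = -18 + C (B(C) = ((C + C) - 36)/2 = (2*C - 36)/2 = (-36 + 2*C)/2 = -18 + C)
(H(170) - 20931) + B(-81) = (0 - 20931) + (-18 - 81) = -20931 - 99 = -21030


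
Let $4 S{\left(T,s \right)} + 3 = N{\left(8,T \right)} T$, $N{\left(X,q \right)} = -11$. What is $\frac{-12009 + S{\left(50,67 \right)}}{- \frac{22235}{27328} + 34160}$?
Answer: $- \frac{331960048}{933502245} \approx -0.35561$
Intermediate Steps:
$S{\left(T,s \right)} = - \frac{3}{4} - \frac{11 T}{4}$ ($S{\left(T,s \right)} = - \frac{3}{4} + \frac{\left(-11\right) T}{4} = - \frac{3}{4} - \frac{11 T}{4}$)
$\frac{-12009 + S{\left(50,67 \right)}}{- \frac{22235}{27328} + 34160} = \frac{-12009 - \frac{553}{4}}{- \frac{22235}{27328} + 34160} = - \frac{48589}{4 \cdot \frac{933502245}{27328}} = \left(- \frac{48589}{4}\right) \frac{27328}{933502245} = - \frac{331960048}{933502245}$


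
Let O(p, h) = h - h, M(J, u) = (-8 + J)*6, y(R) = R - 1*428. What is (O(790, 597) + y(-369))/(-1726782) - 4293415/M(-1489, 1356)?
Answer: 617816574932/1292496327 ≈ 478.00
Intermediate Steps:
y(R) = -428 + R (y(R) = R - 428 = -428 + R)
M(J, u) = -48 + 6*J
O(p, h) = 0
(O(790, 597) + y(-369))/(-1726782) - 4293415/M(-1489, 1356) = (0 + (-428 - 369))/(-1726782) - 4293415/(-48 + 6*(-1489)) = (0 - 797)*(-1/1726782) - 4293415/(-48 - 8934) = -797*(-1/1726782) - 4293415/(-8982) = 797/1726782 - 4293415*(-1/8982) = 797/1726782 + 4293415/8982 = 617816574932/1292496327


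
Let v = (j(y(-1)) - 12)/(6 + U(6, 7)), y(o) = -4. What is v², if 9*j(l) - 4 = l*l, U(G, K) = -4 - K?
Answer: 7744/2025 ≈ 3.8242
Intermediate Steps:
j(l) = 4/9 + l²/9 (j(l) = 4/9 + (l*l)/9 = 4/9 + l²/9)
v = 88/45 (v = ((4/9 + (⅑)*(-4)²) - 12)/(6 + (-4 - 1*7)) = ((4/9 + (⅑)*16) - 12)/(6 + (-4 - 7)) = ((4/9 + 16/9) - 12)/(6 - 11) = (20/9 - 12)/(-5) = -88/9*(-⅕) = 88/45 ≈ 1.9556)
v² = (88/45)² = 7744/2025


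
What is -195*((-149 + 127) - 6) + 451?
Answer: 5911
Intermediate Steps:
-195*((-149 + 127) - 6) + 451 = -195*(-22 - 6) + 451 = -195*(-28) + 451 = 5460 + 451 = 5911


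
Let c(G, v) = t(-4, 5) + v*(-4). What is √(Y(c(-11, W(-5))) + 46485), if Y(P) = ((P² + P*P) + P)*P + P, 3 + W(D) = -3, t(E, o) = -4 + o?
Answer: √78385 ≈ 279.97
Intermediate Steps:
W(D) = -6 (W(D) = -3 - 3 = -6)
c(G, v) = 1 - 4*v (c(G, v) = (-4 + 5) + v*(-4) = 1 - 4*v)
Y(P) = P + P*(P + 2*P²) (Y(P) = ((P² + P²) + P)*P + P = (2*P² + P)*P + P = (P + 2*P²)*P + P = P*(P + 2*P²) + P = P + P*(P + 2*P²))
√(Y(c(-11, W(-5))) + 46485) = √((1 - 4*(-6))*(1 + (1 - 4*(-6)) + 2*(1 - 4*(-6))²) + 46485) = √((1 + 24)*(1 + (1 + 24) + 2*(1 + 24)²) + 46485) = √(25*(1 + 25 + 2*25²) + 46485) = √(25*(1 + 25 + 2*625) + 46485) = √(25*(1 + 25 + 1250) + 46485) = √(25*1276 + 46485) = √(31900 + 46485) = √78385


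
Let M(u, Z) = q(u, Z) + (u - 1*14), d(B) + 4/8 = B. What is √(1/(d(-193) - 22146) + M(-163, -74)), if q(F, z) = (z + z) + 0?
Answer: I*√648769327683/44679 ≈ 18.028*I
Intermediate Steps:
d(B) = -½ + B
q(F, z) = 2*z (q(F, z) = 2*z + 0 = 2*z)
M(u, Z) = -14 + u + 2*Z (M(u, Z) = 2*Z + (u - 1*14) = 2*Z + (u - 14) = 2*Z + (-14 + u) = -14 + u + 2*Z)
√(1/(d(-193) - 22146) + M(-163, -74)) = √(1/((-½ - 193) - 22146) + (-14 - 163 + 2*(-74))) = √(1/(-387/2 - 22146) + (-14 - 163 - 148)) = √(1/(-44679/2) - 325) = √(-2/44679 - 325) = √(-14520677/44679) = I*√648769327683/44679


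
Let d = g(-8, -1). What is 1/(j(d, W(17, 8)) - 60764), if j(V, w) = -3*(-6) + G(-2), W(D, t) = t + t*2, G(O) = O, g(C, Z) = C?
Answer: -1/60748 ≈ -1.6461e-5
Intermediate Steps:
W(D, t) = 3*t (W(D, t) = t + 2*t = 3*t)
d = -8
j(V, w) = 16 (j(V, w) = -3*(-6) - 2 = 18 - 2 = 16)
1/(j(d, W(17, 8)) - 60764) = 1/(16 - 60764) = 1/(-60748) = -1/60748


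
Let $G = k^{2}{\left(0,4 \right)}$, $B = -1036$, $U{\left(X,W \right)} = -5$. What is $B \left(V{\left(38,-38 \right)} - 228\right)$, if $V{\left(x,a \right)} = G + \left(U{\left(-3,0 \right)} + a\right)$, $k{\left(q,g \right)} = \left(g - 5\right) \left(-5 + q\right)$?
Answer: $254856$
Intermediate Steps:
$k{\left(q,g \right)} = \left(-5 + g\right) \left(-5 + q\right)$
$G = 25$ ($G = \left(25 - 20 - 0 + 4 \cdot 0\right)^{2} = \left(25 - 20 + 0 + 0\right)^{2} = 5^{2} = 25$)
$V{\left(x,a \right)} = 20 + a$ ($V{\left(x,a \right)} = 25 + \left(-5 + a\right) = 20 + a$)
$B \left(V{\left(38,-38 \right)} - 228\right) = - 1036 \left(\left(20 - 38\right) - 228\right) = - 1036 \left(-18 - 228\right) = \left(-1036\right) \left(-246\right) = 254856$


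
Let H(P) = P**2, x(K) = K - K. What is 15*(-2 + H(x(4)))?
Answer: -30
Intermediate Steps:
x(K) = 0
15*(-2 + H(x(4))) = 15*(-2 + 0**2) = 15*(-2 + 0) = 15*(-2) = -30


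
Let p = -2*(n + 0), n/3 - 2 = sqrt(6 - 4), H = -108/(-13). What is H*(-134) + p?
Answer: -14628/13 - 6*sqrt(2) ≈ -1133.7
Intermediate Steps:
H = 108/13 (H = -108*(-1/13) = 108/13 ≈ 8.3077)
n = 6 + 3*sqrt(2) (n = 6 + 3*sqrt(6 - 4) = 6 + 3*sqrt(2) ≈ 10.243)
p = -12 - 6*sqrt(2) (p = -2*((6 + 3*sqrt(2)) + 0) = -2*(6 + 3*sqrt(2)) = -12 - 6*sqrt(2) ≈ -20.485)
H*(-134) + p = (108/13)*(-134) + (-12 - 6*sqrt(2)) = -14472/13 + (-12 - 6*sqrt(2)) = -14628/13 - 6*sqrt(2)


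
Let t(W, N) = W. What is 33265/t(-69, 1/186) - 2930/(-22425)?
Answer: -2161639/4485 ≈ -481.97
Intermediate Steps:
33265/t(-69, 1/186) - 2930/(-22425) = 33265/(-69) - 2930/(-22425) = 33265*(-1/69) - 2930*(-1/22425) = -33265/69 + 586/4485 = -2161639/4485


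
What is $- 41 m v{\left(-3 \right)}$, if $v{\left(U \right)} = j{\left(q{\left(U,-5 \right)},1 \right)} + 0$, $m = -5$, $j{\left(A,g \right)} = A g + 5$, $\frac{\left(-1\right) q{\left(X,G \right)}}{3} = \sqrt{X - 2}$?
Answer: $1025 - 615 i \sqrt{5} \approx 1025.0 - 1375.2 i$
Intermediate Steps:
$q{\left(X,G \right)} = - 3 \sqrt{-2 + X}$ ($q{\left(X,G \right)} = - 3 \sqrt{X - 2} = - 3 \sqrt{-2 + X}$)
$j{\left(A,g \right)} = 5 + A g$
$v{\left(U \right)} = 5 - 3 \sqrt{-2 + U}$ ($v{\left(U \right)} = \left(5 + - 3 \sqrt{-2 + U} 1\right) + 0 = \left(5 - 3 \sqrt{-2 + U}\right) + 0 = 5 - 3 \sqrt{-2 + U}$)
$- 41 m v{\left(-3 \right)} = \left(-41\right) \left(-5\right) \left(5 - 3 \sqrt{-2 - 3}\right) = 205 \left(5 - 3 \sqrt{-5}\right) = 205 \left(5 - 3 i \sqrt{5}\right) = 1025 - 615 i \sqrt{5}$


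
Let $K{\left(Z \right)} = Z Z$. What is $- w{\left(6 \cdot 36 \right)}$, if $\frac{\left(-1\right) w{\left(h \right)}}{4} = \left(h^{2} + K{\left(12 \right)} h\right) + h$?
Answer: $311904$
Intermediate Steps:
$K{\left(Z \right)} = Z^{2}$
$w{\left(h \right)} = - 580 h - 4 h^{2}$ ($w{\left(h \right)} = - 4 \left(\left(h^{2} + 12^{2} h\right) + h\right) = - 4 \left(\left(h^{2} + 144 h\right) + h\right) = - 4 \left(h^{2} + 145 h\right) = - 580 h - 4 h^{2}$)
$- w{\left(6 \cdot 36 \right)} = - \left(-4\right) 6 \cdot 36 \left(145 + 6 \cdot 36\right) = - \left(-4\right) 216 \left(145 + 216\right) = - \left(-4\right) 216 \cdot 361 = \left(-1\right) \left(-311904\right) = 311904$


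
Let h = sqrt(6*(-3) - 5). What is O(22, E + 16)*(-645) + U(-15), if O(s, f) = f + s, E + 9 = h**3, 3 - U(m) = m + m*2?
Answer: -18657 + 14835*I*sqrt(23) ≈ -18657.0 + 71146.0*I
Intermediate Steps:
U(m) = 3 - 3*m (U(m) = 3 - (m + m*2) = 3 - (m + 2*m) = 3 - 3*m)
h = I*sqrt(23) (h = sqrt(-18 - 5) = sqrt(-23) = I*sqrt(23) ≈ 4.7958*I)
E = -9 - 23*I*sqrt(23) (E = -9 + (I*sqrt(23))**3 = -9 - 23*I*sqrt(23) ≈ -9.0 - 110.3*I)
O(22, E + 16)*(-645) + U(-15) = (((-9 - 23*I*sqrt(23)) + 16) + 22)*(-645) + (3 - 3*(-15)) = ((7 - 23*I*sqrt(23)) + 22)*(-645) + (3 + 45) = (29 - 23*I*sqrt(23))*(-645) + 48 = (-18705 + 14835*I*sqrt(23)) + 48 = -18657 + 14835*I*sqrt(23)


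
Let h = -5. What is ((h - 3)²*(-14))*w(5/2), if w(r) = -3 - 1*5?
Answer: 7168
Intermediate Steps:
w(r) = -8 (w(r) = -3 - 5 = -8)
((h - 3)²*(-14))*w(5/2) = ((-5 - 3)²*(-14))*(-8) = ((-8)²*(-14))*(-8) = (64*(-14))*(-8) = -896*(-8) = 7168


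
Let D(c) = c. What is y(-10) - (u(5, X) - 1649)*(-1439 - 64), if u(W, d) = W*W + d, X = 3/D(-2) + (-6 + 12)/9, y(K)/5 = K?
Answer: -4884349/2 ≈ -2.4422e+6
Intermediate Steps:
y(K) = 5*K
X = -⅚ (X = 3/(-2) + (-6 + 12)/9 = 3*(-½) + 6*(⅑) = -3/2 + ⅔ = -⅚ ≈ -0.83333)
u(W, d) = d + W² (u(W, d) = W² + d = d + W²)
y(-10) - (u(5, X) - 1649)*(-1439 - 64) = 5*(-10) - ((-⅚ + 5²) - 1649)*(-1439 - 64) = -50 - ((-⅚ + 25) - 1649)*(-1503) = -50 - (145/6 - 1649)*(-1503) = -50 - (-9749)*(-1503)/6 = -50 - 1*4884249/2 = -50 - 4884249/2 = -4884349/2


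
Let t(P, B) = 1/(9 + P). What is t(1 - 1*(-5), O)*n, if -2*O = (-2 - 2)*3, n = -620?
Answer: -124/3 ≈ -41.333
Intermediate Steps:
O = 6 (O = -(-2 - 2)*3/2 = -(-2)*3 = -½*(-12) = 6)
t(1 - 1*(-5), O)*n = -620/(9 + (1 - 1*(-5))) = -620/(9 + (1 + 5)) = -620/(9 + 6) = -620/15 = (1/15)*(-620) = -124/3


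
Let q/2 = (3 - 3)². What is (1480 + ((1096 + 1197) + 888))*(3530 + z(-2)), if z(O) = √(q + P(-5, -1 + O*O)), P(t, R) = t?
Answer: 16453330 + 4661*I*√5 ≈ 1.6453e+7 + 10422.0*I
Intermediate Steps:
q = 0 (q = 2*(3 - 3)² = 2*0² = 2*0 = 0)
z(O) = I*√5 (z(O) = √(0 - 5) = √(-5) = I*√5)
(1480 + ((1096 + 1197) + 888))*(3530 + z(-2)) = (1480 + ((1096 + 1197) + 888))*(3530 + I*√5) = (1480 + (2293 + 888))*(3530 + I*√5) = (1480 + 3181)*(3530 + I*√5) = 4661*(3530 + I*√5) = 16453330 + 4661*I*√5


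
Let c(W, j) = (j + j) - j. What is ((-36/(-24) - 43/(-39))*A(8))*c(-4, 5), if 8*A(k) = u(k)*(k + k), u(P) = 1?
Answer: 1015/39 ≈ 26.026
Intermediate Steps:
c(W, j) = j (c(W, j) = 2*j - j = j)
A(k) = k/4 (A(k) = (1*(k + k))/8 = (1*(2*k))/8 = (2*k)/8 = k/4)
((-36/(-24) - 43/(-39))*A(8))*c(-4, 5) = ((-36/(-24) - 43/(-39))*((¼)*8))*5 = ((-36*(-1/24) - 43*(-1/39))*2)*5 = ((3/2 + 43/39)*2)*5 = ((203/78)*2)*5 = (203/39)*5 = 1015/39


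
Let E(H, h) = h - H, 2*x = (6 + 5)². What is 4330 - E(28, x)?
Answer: 8595/2 ≈ 4297.5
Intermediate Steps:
x = 121/2 (x = (6 + 5)²/2 = (½)*11² = (½)*121 = 121/2 ≈ 60.500)
4330 - E(28, x) = 4330 - (121/2 - 1*28) = 4330 - (121/2 - 28) = 4330 - 1*65/2 = 4330 - 65/2 = 8595/2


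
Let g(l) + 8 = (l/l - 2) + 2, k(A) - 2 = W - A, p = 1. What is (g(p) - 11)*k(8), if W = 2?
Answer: 72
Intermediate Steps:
k(A) = 4 - A (k(A) = 2 + (2 - A) = 4 - A)
g(l) = -7 (g(l) = -8 + ((l/l - 2) + 2) = -8 + ((1 - 2) + 2) = -8 + (-1 + 2) = -8 + 1 = -7)
(g(p) - 11)*k(8) = (-7 - 11)*(4 - 1*8) = -18*(4 - 8) = -18*(-4) = 72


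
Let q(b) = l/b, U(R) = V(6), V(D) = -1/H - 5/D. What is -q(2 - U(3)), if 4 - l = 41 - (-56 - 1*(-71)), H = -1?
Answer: 12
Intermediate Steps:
V(D) = 1 - 5/D (V(D) = -1/(-1) - 5/D = -1*(-1) - 5/D = 1 - 5/D)
U(R) = 1/6 (U(R) = (-5 + 6)/6 = (1/6)*1 = 1/6)
l = -22 (l = 4 - (41 - (-56 - 1*(-71))) = 4 - (41 - (-56 + 71)) = 4 - (41 - 1*15) = 4 - (41 - 15) = 4 - 1*26 = 4 - 26 = -22)
q(b) = -22/b
-q(2 - U(3)) = -(-22)/(2 - 1*1/6) = -(-22)/(2 - 1/6) = -(-22)/11/6 = -(-22)*6/11 = -1*(-12) = 12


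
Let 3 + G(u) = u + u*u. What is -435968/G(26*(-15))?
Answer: -435968/151707 ≈ -2.8737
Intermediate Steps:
G(u) = -3 + u + u**2 (G(u) = -3 + (u + u*u) = -3 + (u + u**2) = -3 + u + u**2)
-435968/G(26*(-15)) = -435968/(-3 + 26*(-15) + (26*(-15))**2) = -435968/(-3 - 390 + (-390)**2) = -435968/(-3 - 390 + 152100) = -435968/151707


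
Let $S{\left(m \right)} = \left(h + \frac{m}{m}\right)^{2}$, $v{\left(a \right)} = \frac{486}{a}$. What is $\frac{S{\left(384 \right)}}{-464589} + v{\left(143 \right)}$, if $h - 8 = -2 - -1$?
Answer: $\frac{225781102}{66436227} \approx 3.3985$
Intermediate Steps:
$h = 7$ ($h = 8 - 1 = 7$)
$S{\left(m \right)} = 64$ ($S{\left(m \right)} = \left(7 + \frac{m}{m}\right)^{2} = \left(7 + 1\right)^{2} = 8^{2} = 64$)
$\frac{S{\left(384 \right)}}{-464589} + v{\left(143 \right)} = \frac{64}{-464589} + \frac{486}{143} = 64 \left(- \frac{1}{464589}\right) + 486 \cdot \frac{1}{143} = - \frac{64}{464589} + \frac{486}{143} = \frac{225781102}{66436227}$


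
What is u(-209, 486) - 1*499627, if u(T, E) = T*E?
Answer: -601201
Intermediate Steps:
u(T, E) = E*T
u(-209, 486) - 1*499627 = 486*(-209) - 1*499627 = -101574 - 499627 = -601201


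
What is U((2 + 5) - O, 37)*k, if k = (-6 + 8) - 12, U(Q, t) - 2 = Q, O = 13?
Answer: 40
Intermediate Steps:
U(Q, t) = 2 + Q
k = -10 (k = 2 - 12 = -10)
U((2 + 5) - O, 37)*k = (2 + ((2 + 5) - 1*13))*(-10) = (2 + (7 - 13))*(-10) = (2 - 6)*(-10) = -4*(-10) = 40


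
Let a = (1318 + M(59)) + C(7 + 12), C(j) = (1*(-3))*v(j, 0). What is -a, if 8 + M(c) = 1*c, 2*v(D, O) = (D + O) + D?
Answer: -1312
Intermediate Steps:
v(D, O) = D + O/2 (v(D, O) = ((D + O) + D)/2 = (O + 2*D)/2 = D + O/2)
C(j) = -3*j (C(j) = (1*(-3))*(j + (½)*0) = -3*(j + 0) = -3*j)
M(c) = -8 + c (M(c) = -8 + 1*c = -8 + c)
a = 1312 (a = (1318 + (-8 + 59)) - 3*(7 + 12) = (1318 + 51) - 3*19 = 1369 - 57 = 1312)
-a = -1*1312 = -1312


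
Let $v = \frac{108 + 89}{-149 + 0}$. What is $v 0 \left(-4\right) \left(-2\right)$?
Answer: $0$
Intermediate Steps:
$v = - \frac{197}{149}$ ($v = \frac{197}{-149} = 197 \left(- \frac{1}{149}\right) = - \frac{197}{149} \approx -1.3221$)
$v 0 \left(-4\right) \left(-2\right) = - \frac{197 \cdot 0 \left(-4\right) \left(-2\right)}{149} = - \frac{197 \cdot 0 \left(-2\right)}{149} = \left(- \frac{197}{149}\right) 0 = 0$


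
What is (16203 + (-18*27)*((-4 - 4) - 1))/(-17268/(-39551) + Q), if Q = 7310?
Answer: 813840927/289135078 ≈ 2.8147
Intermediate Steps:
(16203 + (-18*27)*((-4 - 4) - 1))/(-17268/(-39551) + Q) = (16203 + (-18*27)*((-4 - 4) - 1))/(-17268/(-39551) + 7310) = (16203 - 486*(-8 - 1))/(-17268*(-1/39551) + 7310) = (16203 - 486*(-9))/(17268/39551 + 7310) = (16203 + 4374)/(289135078/39551) = 20577*(39551/289135078) = 813840927/289135078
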